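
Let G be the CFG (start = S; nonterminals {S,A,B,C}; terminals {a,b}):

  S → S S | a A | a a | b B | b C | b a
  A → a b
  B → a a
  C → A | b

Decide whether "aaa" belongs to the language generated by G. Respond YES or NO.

Convert to CNF:
  S -> S S | T0 A | T0 T0 | T1 B | T1 C | T1 T0
  A -> T0 T1
  B -> T0 T0
  C -> T0 T1 | b
  T0 -> a
  T1 -> b

CYK table (by increasing span):
  T[0,0] 'a' = {T0}  orig:{}
  T[1,1] 'a' = {T0}  orig:{}
  T[2,2] 'a' = {T0}  orig:{}
  T[0,1] 'aa' = {B,S}
  T[1,2] 'aa' = {B,S}
  T[0,2] 'aaa' = ∅

S ∉ T[0,2] ⇒ NO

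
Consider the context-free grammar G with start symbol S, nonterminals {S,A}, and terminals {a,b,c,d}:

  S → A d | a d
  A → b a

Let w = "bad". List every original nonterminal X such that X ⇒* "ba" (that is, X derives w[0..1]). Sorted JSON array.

Convert to CNF:
  S -> A T2 | T1 T2
  A -> T0 T1
  T0 -> b
  T1 -> a
  T2 -> d

Fill CYK table bottom-up — only the sub-triangle for w[0..1]:
  [0..0]={T0}  "b"  orig:{}
  [1..1]={T1}  "a"  orig:{}
  [0..1]={A}  "ba"

Original NTs in T[0,1] deriving "ba": ["A"]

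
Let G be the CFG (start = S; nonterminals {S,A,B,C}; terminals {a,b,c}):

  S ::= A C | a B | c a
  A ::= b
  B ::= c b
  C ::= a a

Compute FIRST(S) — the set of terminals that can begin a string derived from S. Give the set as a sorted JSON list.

FIRST sets, iterate to fixpoint:
iter 1:
  A via A→b: +{b}
  B via B→c b: +{c}
  C via C→a a: +{a}
  S via S→A C: +{b}
  S via S→a B: +{a}
  S via S→c a: +{c}
  S: {a,b,c}  A: {b}  B: {c}  C: {a}
iter 2: done
  S: {a,b,c}  A: {b}  B: {c}  C: {a}

FIRST(S) = ["a", "b", "c"]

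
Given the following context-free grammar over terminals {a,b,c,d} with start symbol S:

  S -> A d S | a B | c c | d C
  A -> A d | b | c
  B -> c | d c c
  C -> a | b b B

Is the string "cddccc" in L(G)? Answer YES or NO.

CNF form of G:
  S -> A X6 | T0 C | T1 T1 | T3 B
  A -> A T0 | b | c
  B -> T0 X4 | c
  C -> T2 X5 | a
  T0 -> d
  T1 -> c
  T2 -> b
  T3 -> a
  X4 -> T1 T1
  X5 -> T2 B
  X6 -> T0 S

CYK table (by increasing span):
  [0..0]={A,B,T1}  "c"  orig:{A,B}
  [1..1]={T0}  "d"  orig:{}
  [2..2]={T0}  "d"  orig:{}
  [3..3]={A,B,T1}  "c"  orig:{A,B}
  [4..4]={A,B,T1}  "c"  orig:{A,B}
  [5..5]={A,B,T1}  "c"  orig:{A,B}
  [0..1]={A}  "cd"
  [1..2]=∅  "dd"
  [2..3]=∅  "dc"
  [3..4]={S,X4}  "cc"  orig:{S}
  [4..5]={S,X4}  "cc"  orig:{S}
  [0..2]={A}  "cdd"
  [1..3]=∅  "ddc"
  [2..4]={B,X6}  "dcc"  orig:{B}
  [3..5]=∅  "ccc"
  [0..3]=∅  "cddc"
  [1..4]=∅  "ddcc"
  [2..5]=∅  "dccc"
  [0..4]={S}  "cddcc"
  [1..5]=∅  "ddccc"
  [0..5]=∅  "cddccc"

S ∉ T[0,5] ⇒ NO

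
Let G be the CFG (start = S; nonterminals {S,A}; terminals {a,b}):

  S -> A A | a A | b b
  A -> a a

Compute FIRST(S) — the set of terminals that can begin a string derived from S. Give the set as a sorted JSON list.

FIRST iteration:
iter 1:
  A via A→a a: +{a}
  S via S→A A: +{a}
  S via S→b b: +{b}
  S: {a,b}  A: {a}
iter 2: (no change)
  S: {a,b}  A: {a}

FIRST(S) = ["a", "b"]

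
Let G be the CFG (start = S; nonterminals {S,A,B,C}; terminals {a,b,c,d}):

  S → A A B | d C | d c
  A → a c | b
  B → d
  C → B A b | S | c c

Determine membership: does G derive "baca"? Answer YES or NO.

Convert to CNF:
  S -> A X6 | T3 C | T3 T1
  A -> T0 T1 | b
  B -> d
  C -> A X4 | B X5 | T1 T1 | T3 C | T3 T1
  T0 -> a
  T1 -> c
  T2 -> b
  T3 -> d
  X4 -> A B
  X5 -> A T2
  X6 -> A B

Fill CYK table bottom-up:
  T[0,0] 'b' = {A,T2}  orig:{A}
  T[1,1] 'a' = {T0}  orig:{}
  T[2,2] 'c' = {T1}  orig:{}
  T[3,3] 'a' = {T0}  orig:{}
  T[0,1] 'ba' = ∅
  T[1,2] 'ac' = {A}
  T[2,3] 'ca' = ∅
  T[0,2] 'bac' = ∅
  T[1,3] 'aca' = ∅
  T[0,3] 'baca' = ∅

S ∉ T[0,3] ⇒ NO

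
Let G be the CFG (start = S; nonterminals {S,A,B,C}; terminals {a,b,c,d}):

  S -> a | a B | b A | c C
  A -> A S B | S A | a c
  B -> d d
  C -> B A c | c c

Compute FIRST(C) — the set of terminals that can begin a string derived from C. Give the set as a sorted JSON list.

FIRST iteration:
iter 1:
  A via A→a c: +{a}
  B via B→d d: +{d}
  C via C→B A c: +{d}
  C via C→c c: +{c}
  S via S→a: +{a}
  S via S→b A: +{b}
  S via S→c C: +{c}
  S: {a,b,c}  A: {a}  B: {d}  C: {c,d}
iter 2:
  A via A→S A: +{b,c}
  S: {a,b,c}  A: {a,b,c}  B: {d}  C: {c,d}
iter 3: done
  S: {a,b,c}  A: {a,b,c}  B: {d}  C: {c,d}

FIRST(C) = ["c", "d"]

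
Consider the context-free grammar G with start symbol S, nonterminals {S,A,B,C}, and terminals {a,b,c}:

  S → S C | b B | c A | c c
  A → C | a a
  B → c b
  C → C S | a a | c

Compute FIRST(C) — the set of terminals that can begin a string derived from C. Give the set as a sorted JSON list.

FIRST sets, iterate to fixpoint:
iter 1:
  A via A→a a: +{a}
  B via B→c b: +{c}
  C via C→a a: +{a}
  C via C→c: +{c}
  S via S→b B: +{b}
  S via S→c A: +{c}
  FIRST[S]={b,c}  FIRST[A]={a}  FIRST[B]={c}  FIRST[C]={a,c}
iter 2:
  A via A→C: +{c}
  FIRST[S]={b,c}  FIRST[A]={a,c}  FIRST[B]={c}  FIRST[C]={a,c}
iter 3: done
  FIRST[S]={b,c}  FIRST[A]={a,c}  FIRST[B]={c}  FIRST[C]={a,c}

FIRST(C) = ["a", "c"]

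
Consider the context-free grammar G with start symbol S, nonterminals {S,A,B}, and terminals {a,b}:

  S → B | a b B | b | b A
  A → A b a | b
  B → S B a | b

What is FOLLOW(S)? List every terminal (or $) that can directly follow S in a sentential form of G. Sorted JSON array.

FIRST sets, iterate to fixpoint:
pass 1:
  A via A→b: +{b}
  B via B→b: +{b}
  S via S→B: +{b}
  S via S→a b B: +{a}
  FIRST(S)={a,b}  FIRST(A)={b}  FIRST(B)={b}
pass 2:
  B via B→S B a: +{a}
  FIRST(S)={a,b}  FIRST(A)={b}  FIRST(B)={a,b}
pass 3: (stable)
  FIRST(S)={a,b}  FIRST(A)={b}  FIRST(B)={a,b}

FOLLOW sets:
seed FOLLOW(S) with $
iter 1:
  A→A b a: FOLLOW(A) ⊇ FIRST(b) = {b}; new: +{b}
  B→S B a: FOLLOW(S) ⊇ FIRST(B) = {a,b}; new: +{a,b}
  B→S B a: FOLLOW(B) ⊇ FIRST(a) = {a}; new: +{a}
  S→B: FOLLOW(B) ⊇ FOLLOW(S) ⊇ {$,a,b}; new: +{$,b}
  S→b A: FOLLOW(A) ⊇ FOLLOW(S) ⊇ {$,a,b}; new: +{$,a}
  FOLLOW[S]={$,a,b}  FOLLOW[A]={$,a,b}  FOLLOW[B]={$,a,b}
iter 2: done
  FOLLOW[S]={$,a,b}  FOLLOW[A]={$,a,b}  FOLLOW[B]={$,a,b}

FOLLOW(S) = ["$", "a", "b"]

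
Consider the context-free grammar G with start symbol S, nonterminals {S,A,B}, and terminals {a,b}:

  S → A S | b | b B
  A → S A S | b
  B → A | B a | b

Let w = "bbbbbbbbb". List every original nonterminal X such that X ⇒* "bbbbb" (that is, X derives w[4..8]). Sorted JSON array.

CNF form of G:
  S -> A S | T1 B | b
  A -> S X2 | b
  B -> B T0 | S X3 | b
  T0 -> a
  T1 -> b
  X2 -> A S
  X3 -> A S

CYK fill (cells [i..j] with 4 ≤ i ≤ j ≤ 8 only):
  cell(4,4) b: {A,B,S,T1}  orig:{A,B,S}
  cell(5,5) b: {A,B,S,T1}  orig:{A,B,S}
  cell(6,6) b: {A,B,S,T1}  orig:{A,B,S}
  cell(7,7) b: {A,B,S,T1}  orig:{A,B,S}
  cell(8,8) b: {A,B,S,T1}  orig:{A,B,S}
  cell(4,5) bb: {S,X2,X3}  orig:{S}
  cell(5,6) bb: {S,X2,X3}  orig:{S}
  cell(6,7) bb: {S,X2,X3}  orig:{S}
  cell(7,8) bb: {S,X2,X3}  orig:{S}
  cell(4,6) bbb: {A,B,S,X2,X3}  orig:{A,B,S}
  cell(5,7) bbb: {A,B,S,X2,X3}  orig:{A,B,S}
  cell(6,8) bbb: {A,B,S,X2,X3}  orig:{A,B,S}
  cell(4,7) bbbb: {A,B,S,X2,X3}  orig:{A,B,S}
  cell(5,8) bbbb: {A,B,S,X2,X3}  orig:{A,B,S}
  cell(4,8) bbbbb: {A,B,S,X2,X3}  orig:{A,B,S}

Original NTs in T[4,8] deriving "bbbbb": ["A", "B", "S"]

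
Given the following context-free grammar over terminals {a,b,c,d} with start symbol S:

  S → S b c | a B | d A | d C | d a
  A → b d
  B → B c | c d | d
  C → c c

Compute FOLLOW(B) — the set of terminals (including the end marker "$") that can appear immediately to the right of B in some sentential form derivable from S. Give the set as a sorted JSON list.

FIRST sets, iterate to fixpoint:
[1]
  A via A→b d: +{b}
  B via B→c d: +{c}
  B via B→d: +{d}
  C via C→c c: +{c}
  S via S→a B: +{a}
  S via S→d A: +{d}
  FIRST(S)={a,d}  FIRST(A)={b}  FIRST(B)={c,d}  FIRST(C)={c}
[2] done
  FIRST(S)={a,d}  FIRST(A)={b}  FIRST(B)={c,d}  FIRST(C)={c}

FOLLOW sets:
initialize: $ ∈ FOLLOW(S)
[1]
  B→B c: FOLLOW(B) ⊇ FIRST(c) = {c}; new: +{c}
  S→S b c: FOLLOW(S) ⊇ FIRST(b) = {b}; new: +{b}
  S→a B: FOLLOW(B) ⊇ FOLLOW(S) ⊇ {$,b}; new: +{$,b}
  S→d A: FOLLOW(A) ⊇ FOLLOW(S) ⊇ {$,b}; new: +{$,b}
  S→d C: FOLLOW(C) ⊇ FOLLOW(S) ⊇ {$,b}; new: +{$,b}
  FOLLOW[S]={$,b}  FOLLOW[A]={$,b}  FOLLOW[B]={$,b,c}  FOLLOW[C]={$,b}
[2] done
  FOLLOW[S]={$,b}  FOLLOW[A]={$,b}  FOLLOW[B]={$,b,c}  FOLLOW[C]={$,b}

FOLLOW(B) = ["$", "b", "c"]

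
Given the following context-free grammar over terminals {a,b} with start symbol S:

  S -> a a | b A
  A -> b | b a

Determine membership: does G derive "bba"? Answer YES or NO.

CNF form of G:
  S -> T0 A | T1 T1
  A -> T0 T1 | b
  T0 -> b
  T1 -> a

CYK fill:
  cell(0,0) b: {A,T0}  orig:{A}
  cell(1,1) b: {A,T0}  orig:{A}
  cell(2,2) a: {T1}  orig:{}
  cell(0,1) bb: {S}
  cell(1,2) ba: {A}
  cell(0,2) bba: {S}

S ∈ T[0,2] ⇒ YES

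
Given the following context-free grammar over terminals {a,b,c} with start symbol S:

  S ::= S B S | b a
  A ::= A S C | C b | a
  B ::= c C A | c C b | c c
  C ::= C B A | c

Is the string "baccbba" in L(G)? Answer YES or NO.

Convert to CNF:
  S -> S X7 | T0 T2
  A -> A X3 | C T0 | a
  B -> T1 T1 | T1 X4 | T1 X5
  C -> C X6 | c
  T0 -> b
  T1 -> c
  T2 -> a
  X3 -> S C
  X4 -> C A
  X5 -> C T0
  X6 -> B A
  X7 -> B S

CYK fill:
  cell(0,0) b: {T0}  orig:{}
  cell(1,1) a: {A,T2}  orig:{A}
  cell(2,2) c: {C,T1}  orig:{C}
  cell(3,3) c: {C,T1}  orig:{C}
  cell(4,4) b: {T0}  orig:{}
  cell(5,5) b: {T0}  orig:{}
  cell(6,6) a: {A,T2}  orig:{A}
  cell(0,1) ba: {S}
  cell(1,2) ac: ∅
  cell(2,3) cc: {B}
  cell(3,4) cb: {A,X5}  orig:{A}
  cell(4,5) bb: ∅
  cell(5,6) ba: {S}
  cell(0,2) bac: {X3}  orig:{}
  cell(1,3) acc: ∅
  cell(2,4) ccb: {B,X4}  orig:{B}
  cell(3,5) cbb: ∅
  cell(4,6) bba: ∅
  cell(0,3) bacc: ∅
  cell(1,4) accb: ∅
  cell(2,5) ccbb: ∅
  cell(3,6) cbba: ∅
  cell(0,4) baccb: ∅
  cell(1,5) accbb: ∅
  cell(2,6) ccbba: {X7}  orig:{}
  cell(0,5) baccbb: ∅
  cell(1,6) accbba: ∅
  cell(0,6) baccbba: {S}

S ∈ T[0,6] ⇒ YES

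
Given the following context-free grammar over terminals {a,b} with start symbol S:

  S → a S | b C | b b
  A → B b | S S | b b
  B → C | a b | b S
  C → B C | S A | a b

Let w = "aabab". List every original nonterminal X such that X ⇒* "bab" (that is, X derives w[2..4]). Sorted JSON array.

Convert to CNF:
  S -> T0 C | T0 T0 | T1 S
  A -> B T0 | S S | T0 T0
  B -> B C | S A | T0 S | T1 T0
  C -> B C | S A | T1 T0
  T0 -> b
  T1 -> a

Fill CYK table bottom-up, restricted to cells inside w[2..4]:
  cell(2,2) b: {T0}  orig:{}
  cell(3,3) a: {T1}  orig:{}
  cell(4,4) b: {T0}  orig:{}
  cell(2,3) ba: ∅
  cell(3,4) ab: {B,C}
  cell(2,4) bab: {S}

Original NTs in T[2,4] deriving "bab": ["S"]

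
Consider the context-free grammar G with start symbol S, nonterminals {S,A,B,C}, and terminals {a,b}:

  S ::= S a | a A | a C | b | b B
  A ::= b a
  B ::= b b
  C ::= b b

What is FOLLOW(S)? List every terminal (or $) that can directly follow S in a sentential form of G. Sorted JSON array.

Compute FIRST by fixpoint:
iter 1:
  A via A→b a: +{b}
  B via B→b b: +{b}
  C via C→b b: +{b}
  S via S→a A: +{a}
  S via S→b: +{b}
  S: {a,b}  A: {b}  B: {b}  C: {b}
iter 2: done
  S: {a,b}  A: {b}  B: {b}  C: {b}

FOLLOW sets:
initialize: $ ∈ FOLLOW(S)
pass 1:
  S→S a: FOLLOW(S) ⊇ FIRST(a) = {a}; new: +{a}
  S→a A: FOLLOW(A) ⊇ FOLLOW(S) ⊇ {$,a}; new: +{$,a}
  S→a C: FOLLOW(C) ⊇ FOLLOW(S) ⊇ {$,a}; new: +{$,a}
  S→b B: FOLLOW(B) ⊇ FOLLOW(S) ⊇ {$,a}; new: +{$,a}
  S: {$,a}  A: {$,a}  B: {$,a}  C: {$,a}
pass 2: — fixpoint
  S: {$,a}  A: {$,a}  B: {$,a}  C: {$,a}

FOLLOW(S) = ["$", "a"]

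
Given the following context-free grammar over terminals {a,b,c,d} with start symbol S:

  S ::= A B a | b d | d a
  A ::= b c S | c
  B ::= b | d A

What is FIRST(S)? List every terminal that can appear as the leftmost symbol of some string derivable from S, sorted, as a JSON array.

FIRST sets, iterate to fixpoint:
iter 1:
  A via A→b c S: +{b}
  A via A→c: +{c}
  B via B→b: +{b}
  B via B→d A: +{d}
  S via S→A B a: +{b,c}
  S via S→d a: +{d}
  FIRST(S)={b,c,d}  FIRST(A)={b,c}  FIRST(B)={b,d}
iter 2: (stable)
  FIRST(S)={b,c,d}  FIRST(A)={b,c}  FIRST(B)={b,d}

FIRST(S) = ["b", "c", "d"]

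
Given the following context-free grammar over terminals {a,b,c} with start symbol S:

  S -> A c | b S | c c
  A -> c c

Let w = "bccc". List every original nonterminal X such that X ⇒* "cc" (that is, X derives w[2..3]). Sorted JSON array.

Convert to CNF:
  S -> A T0 | T0 T0 | T1 S
  A -> T0 T0
  T0 -> c
  T1 -> b

Fill CYK table bottom-up (cells [i..j] with 2 ≤ i ≤ j ≤ 3 only):
  cell(2,2) c: {T0}  orig:{}
  cell(3,3) c: {T0}  orig:{}
  cell(2,3) cc: {A,S}

Original NTs in T[2,3] deriving "cc": ["A", "S"]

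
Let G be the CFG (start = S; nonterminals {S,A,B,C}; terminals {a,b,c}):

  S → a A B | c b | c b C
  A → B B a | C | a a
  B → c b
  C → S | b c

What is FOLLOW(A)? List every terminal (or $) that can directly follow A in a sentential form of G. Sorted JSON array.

Compute FIRST by fixpoint:
pass 1:
  A via A→a a: +{a}
  B via B→c b: +{c}
  C via C→b c: +{b}
  S via S→a A B: +{a}
  S via S→c b: +{c}
  FIRST(S)={a,c}  FIRST(A)={a}  FIRST(B)={c}  FIRST(C)={b}
pass 2:
  A via A→B B a: +{c}
  A via A→C: +{b}
  C via C→S: +{a,c}
  FIRST(S)={a,c}  FIRST(A)={a,b,c}  FIRST(B)={c}  FIRST(C)={a,b,c}
pass 3: done
  FIRST(S)={a,c}  FIRST(A)={a,b,c}  FIRST(B)={c}  FIRST(C)={a,b,c}

FOLLOW sets:
seed FOLLOW(S) with $
iter 1:
  A→B B a: FOLLOW(B) ⊇ FIRST(B) = {c}; new: +{c}
  A→B B a: FOLLOW(B) ⊇ FIRST(a) = {a}; new: +{a}
  S→a A B: FOLLOW(A) ⊇ FIRST(B) = {c}; new: +{c}
  S→a A B: FOLLOW(B) ⊇ FOLLOW(S) ⊇ {$}; new: +{$}
  S→c b C: FOLLOW(C) ⊇ FOLLOW(S) ⊇ {$}; new: +{$}
  S: {$}  A: {c}  B: {$,a,c}  C: {$}
iter 2:
  A→C: FOLLOW(C) ⊇ FOLLOW(A) ⊇ {c}; new: +{c}
  C→S: FOLLOW(S) ⊇ FOLLOW(C) ⊇ {$,c}; new: +{c}
  S: {$,c}  A: {c}  B: {$,a,c}  C: {$,c}
iter 3: (no change)
  S: {$,c}  A: {c}  B: {$,a,c}  C: {$,c}

FOLLOW(A) = ["c"]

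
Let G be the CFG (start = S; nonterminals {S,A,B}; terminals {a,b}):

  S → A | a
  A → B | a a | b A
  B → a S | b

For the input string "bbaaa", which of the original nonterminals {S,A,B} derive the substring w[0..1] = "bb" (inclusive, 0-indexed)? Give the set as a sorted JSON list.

Convert to CNF:
  S -> T0 S | T0 T0 | T1 A | a | b
  A -> T0 S | T0 T0 | T1 A | b
  B -> T0 S | b
  T0 -> a
  T1 -> b

Fill CYK table bottom-up (cells [i..j] with 0 ≤ i ≤ j ≤ 1 only):
  [0..0]={A,B,S,T1}  "b"  orig:{A,B,S}
  [1..1]={A,B,S,T1}  "b"  orig:{A,B,S}
  [0..1]={A,S}  "bb"

Original NTs in T[0,1] deriving "bb": ["A", "S"]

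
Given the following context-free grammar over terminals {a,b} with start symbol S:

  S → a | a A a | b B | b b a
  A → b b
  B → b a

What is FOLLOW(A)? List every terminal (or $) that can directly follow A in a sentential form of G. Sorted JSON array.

FIRST iteration:
[1]
  A via A→b b: +{b}
  B via B→b a: +{b}
  S via S→a: +{a}
  S via S→b B: +{b}
  FIRST[S]={a,b}  FIRST[A]={b}  FIRST[B]={b}
[2] (no change)
  FIRST[S]={a,b}  FIRST[A]={b}  FIRST[B]={b}

Compute FOLLOW by fixpoint:
initialize: $ ∈ FOLLOW(S)
pass 1:
  S→a A a: FOLLOW(A) ⊇ FIRST(a) = {a}; new: +{a}
  S→b B: FOLLOW(B) ⊇ FOLLOW(S) ⊇ {$}; new: +{$}
  FOLLOW[S]={$}  FOLLOW[A]={a}  FOLLOW[B]={$}
pass 2: — fixpoint
  FOLLOW[S]={$}  FOLLOW[A]={a}  FOLLOW[B]={$}

FOLLOW(A) = ["a"]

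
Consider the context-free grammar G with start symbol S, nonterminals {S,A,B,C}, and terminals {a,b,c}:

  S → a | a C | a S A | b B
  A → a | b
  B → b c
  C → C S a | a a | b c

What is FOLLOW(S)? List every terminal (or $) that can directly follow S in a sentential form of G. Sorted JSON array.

FIRST iteration:
[1]
  A via A→a: +{a}
  A via A→b: +{b}
  B via B→b c: +{b}
  C via C→a a: +{a}
  C via C→b c: +{b}
  S via S→a: +{a}
  S via S→b B: +{b}
  FIRST[S]={a,b}  FIRST[A]={a,b}  FIRST[B]={b}  FIRST[C]={a,b}
[2] (stable)
  FIRST[S]={a,b}  FIRST[A]={a,b}  FIRST[B]={b}  FIRST[C]={a,b}

Compute FOLLOW by fixpoint:
initialize: $ ∈ FOLLOW(S)
iter 1:
  C→C S a: FOLLOW(C) ⊇ FIRST(S) = {a,b}; new: +{a,b}
  C→C S a: FOLLOW(S) ⊇ FIRST(a) = {a}; new: +{a}
  S→a C: FOLLOW(C) ⊇ FOLLOW(S) ⊇ {$,a}; new: +{$}
  S→a S A: FOLLOW(S) ⊇ FIRST(A) = {a,b}; new: +{b}
  S→a S A: FOLLOW(A) ⊇ FOLLOW(S) ⊇ {$,a,b}; new: +{$,a,b}
  S→b B: FOLLOW(B) ⊇ FOLLOW(S) ⊇ {$,a,b}; new: +{$,a,b}
  FOLLOW[S]={$,a,b}  FOLLOW[A]={$,a,b}  FOLLOW[B]={$,a,b}  FOLLOW[C]={$,a,b}
iter 2: done
  FOLLOW[S]={$,a,b}  FOLLOW[A]={$,a,b}  FOLLOW[B]={$,a,b}  FOLLOW[C]={$,a,b}

FOLLOW(S) = ["$", "a", "b"]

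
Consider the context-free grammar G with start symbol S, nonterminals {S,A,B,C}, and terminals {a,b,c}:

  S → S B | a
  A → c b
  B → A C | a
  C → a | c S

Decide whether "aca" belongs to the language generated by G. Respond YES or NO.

CNF form of G:
  S -> S B | a
  A -> T0 T1
  B -> A C | a
  C -> T0 S | a
  T0 -> c
  T1 -> b

Fill CYK table bottom-up:
  T[0,0] 'a' = {B,C,S}
  T[1,1] 'c' = {T0}  orig:{}
  T[2,2] 'a' = {B,C,S}
  T[0,1] 'ac' = ∅
  T[1,2] 'ca' = {C}
  T[0,2] 'aca' = ∅

S ∉ T[0,2] ⇒ NO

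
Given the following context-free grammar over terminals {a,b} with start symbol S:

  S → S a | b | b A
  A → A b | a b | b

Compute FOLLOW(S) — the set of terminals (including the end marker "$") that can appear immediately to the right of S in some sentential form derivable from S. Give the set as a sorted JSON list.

Compute FIRST by fixpoint:
[1]
  A via A→a b: +{a}
  A via A→b: +{b}
  S via S→b: +{b}
  FIRST[S]={b}  FIRST[A]={a,b}
[2] (stable)
  FIRST[S]={b}  FIRST[A]={a,b}

Compute FOLLOW by fixpoint:
seed FOLLOW(S) with $
iter 1:
  A→A b: FOLLOW(A) ⊇ FIRST(b) = {b}; new: +{b}
  S→S a: FOLLOW(S) ⊇ FIRST(a) = {a}; new: +{a}
  S→b A: FOLLOW(A) ⊇ FOLLOW(S) ⊇ {$,a}; new: +{$,a}
  FOLLOW[S]={$,a}  FOLLOW[A]={$,a,b}
iter 2: (stable)
  FOLLOW[S]={$,a}  FOLLOW[A]={$,a,b}

FOLLOW(S) = ["$", "a"]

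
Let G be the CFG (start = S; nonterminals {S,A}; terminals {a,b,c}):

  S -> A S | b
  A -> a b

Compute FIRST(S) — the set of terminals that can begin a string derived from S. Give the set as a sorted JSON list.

FIRST sets, iterate to fixpoint:
[1]
  A via A→a b: +{a}
  S via S→A S: +{a}
  S via S→b: +{b}
  S: {a,b}  A: {a}
[2] — fixpoint
  S: {a,b}  A: {a}

FIRST(S) = ["a", "b"]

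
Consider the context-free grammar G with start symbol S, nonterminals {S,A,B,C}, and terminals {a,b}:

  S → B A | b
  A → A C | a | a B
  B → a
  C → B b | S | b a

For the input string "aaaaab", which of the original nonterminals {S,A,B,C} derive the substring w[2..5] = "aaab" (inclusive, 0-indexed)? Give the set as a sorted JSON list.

CNF form of G:
  S -> B A | b
  A -> A C | T0 B | a
  B -> a
  C -> B A | B T1 | T1 T0 | b
  T0 -> a
  T1 -> b

Fill CYK table bottom-up (cells [i..j] with 2 ≤ i ≤ j ≤ 5 only):
  [2..2]={A,B,T0}  "a"  orig:{A,B}
  [3..3]={A,B,T0}  "a"  orig:{A,B}
  [4..4]={A,B,T0}  "a"  orig:{A,B}
  [5..5]={C,S,T1}  "b"  orig:{C,S}
  [2..3]={A,C,S}  "aa"
  [3..4]={A,C,S}  "aa"
  [4..5]={A,C}  "ab"
  [2..4]={A,C,S}  "aaa"
  [3..5]={A,C,S}  "aab"
  [2..5]={A,C,S}  "aaab"

Original NTs in T[2,5] deriving "aaab": ["A", "C", "S"]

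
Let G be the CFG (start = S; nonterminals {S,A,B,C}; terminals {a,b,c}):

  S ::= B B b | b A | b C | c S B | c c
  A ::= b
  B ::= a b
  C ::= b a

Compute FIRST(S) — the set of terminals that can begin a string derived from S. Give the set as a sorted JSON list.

FIRST sets, iterate to fixpoint:
pass 1:
  A via A→b: +{b}
  B via B→a b: +{a}
  C via C→b a: +{b}
  S via S→B B b: +{a}
  S via S→b A: +{b}
  S via S→c S B: +{c}
  FIRST[S]={a,b,c}  FIRST[A]={b}  FIRST[B]={a}  FIRST[C]={b}
pass 2: — fixpoint
  FIRST[S]={a,b,c}  FIRST[A]={b}  FIRST[B]={a}  FIRST[C]={b}

FIRST(S) = ["a", "b", "c"]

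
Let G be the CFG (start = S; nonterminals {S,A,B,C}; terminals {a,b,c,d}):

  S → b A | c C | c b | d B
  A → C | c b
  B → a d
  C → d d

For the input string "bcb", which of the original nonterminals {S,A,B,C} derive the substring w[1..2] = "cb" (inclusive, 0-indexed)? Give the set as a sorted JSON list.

Convert to CNF:
  S -> T0 C | T0 T1 | T1 A | T2 B
  A -> T0 T1 | T2 T2
  B -> T3 T2
  C -> T2 T2
  T0 -> c
  T1 -> b
  T2 -> d
  T3 -> a

Fill CYK table bottom-up (cells [i..j] with 1 ≤ i ≤ j ≤ 2 only):
  T[1,1] 'c' = {T0}  orig:{}
  T[2,2] 'b' = {T1}  orig:{}
  T[1,2] 'cb' = {A,S}

Original NTs in T[1,2] deriving "cb": ["A", "S"]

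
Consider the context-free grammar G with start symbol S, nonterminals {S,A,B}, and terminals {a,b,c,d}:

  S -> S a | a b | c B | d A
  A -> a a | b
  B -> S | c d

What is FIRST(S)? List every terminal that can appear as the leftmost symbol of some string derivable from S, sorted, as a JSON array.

FIRST sets, iterate to fixpoint:
pass 1:
  A via A→a a: +{a}
  A via A→b: +{b}
  B via B→c d: +{c}
  S via S→a b: +{a}
  S via S→c B: +{c}
  S via S→d A: +{d}
  FIRST[S]={a,c,d}  FIRST[A]={a,b}  FIRST[B]={c}
pass 2:
  B via B→S: +{a,d}
  FIRST[S]={a,c,d}  FIRST[A]={a,b}  FIRST[B]={a,c,d}
pass 3: (no change)
  FIRST[S]={a,c,d}  FIRST[A]={a,b}  FIRST[B]={a,c,d}

FIRST(S) = ["a", "c", "d"]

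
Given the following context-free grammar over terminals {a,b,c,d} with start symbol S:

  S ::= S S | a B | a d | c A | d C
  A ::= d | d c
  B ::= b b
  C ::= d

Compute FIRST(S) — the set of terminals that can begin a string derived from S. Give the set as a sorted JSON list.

Compute FIRST by fixpoint:
[1]
  A via A→d: +{d}
  B via B→b b: +{b}
  C via C→d: +{d}
  S via S→a B: +{a}
  S via S→c A: +{c}
  S via S→d C: +{d}
  FIRST[S]={a,c,d}  FIRST[A]={d}  FIRST[B]={b}  FIRST[C]={d}
[2] done
  FIRST[S]={a,c,d}  FIRST[A]={d}  FIRST[B]={b}  FIRST[C]={d}

FIRST(S) = ["a", "c", "d"]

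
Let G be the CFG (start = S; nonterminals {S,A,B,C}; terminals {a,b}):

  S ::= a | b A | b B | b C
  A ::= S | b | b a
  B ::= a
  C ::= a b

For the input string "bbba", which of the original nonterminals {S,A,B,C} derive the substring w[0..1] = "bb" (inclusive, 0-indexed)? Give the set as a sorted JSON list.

CNF form of G:
  S -> T0 A | T0 B | T0 C | a
  A -> T0 A | T0 B | T0 C | T0 T1 | a | b
  B -> a
  C -> T1 T0
  T0 -> b
  T1 -> a

Fill CYK table bottom-up (cells [i..j] with 0 ≤ i ≤ j ≤ 1 only):
  cell(0,0) b: {A,T0}  orig:{A}
  cell(1,1) b: {A,T0}  orig:{A}
  cell(0,1) bb: {A,S}

Original NTs in T[0,1] deriving "bb": ["A", "S"]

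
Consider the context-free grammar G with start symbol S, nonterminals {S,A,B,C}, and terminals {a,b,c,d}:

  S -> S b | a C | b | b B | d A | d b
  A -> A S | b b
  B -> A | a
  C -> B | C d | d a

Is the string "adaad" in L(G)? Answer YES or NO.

Convert to CNF:
  S -> S T0 | T0 B | T1 A | T1 T0 | T2 C | b
  A -> A S | T0 T0
  B -> A S | T0 T0 | a
  C -> A S | C T1 | T0 T0 | T1 T2 | a
  T0 -> b
  T1 -> d
  T2 -> a

Fill CYK table bottom-up:
  T[0,0] 'a' = {B,C,T2}  orig:{B,C}
  T[1,1] 'd' = {T1}  orig:{}
  T[2,2] 'a' = {B,C,T2}  orig:{B,C}
  T[3,3] 'a' = {B,C,T2}  orig:{B,C}
  T[4,4] 'd' = {T1}  orig:{}
  T[0,1] 'ad' = {C}
  T[1,2] 'da' = {C}
  T[2,3] 'aa' = {S}
  T[3,4] 'ad' = {C}
  T[0,2] 'ada' = {S}
  T[1,3] 'daa' = ∅
  T[2,4] 'aad' = {S}
  T[0,3] 'adaa' = ∅
  T[1,4] 'daad' = ∅
  T[0,4] 'adaad' = ∅

S ∉ T[0,4] ⇒ NO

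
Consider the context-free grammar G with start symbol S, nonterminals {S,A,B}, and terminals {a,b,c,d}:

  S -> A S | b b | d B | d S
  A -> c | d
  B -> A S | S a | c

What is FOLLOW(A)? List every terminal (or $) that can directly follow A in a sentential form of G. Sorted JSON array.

FIRST sets, iterate to fixpoint:
round 1:
  A via A→c: +{c}
  A via A→d: +{d}
  B via B→A S: +{c,d}
  S via S→A S: +{c,d}
  S via S→b b: +{b}
  FIRST[S]={b,c,d}  FIRST[A]={c,d}  FIRST[B]={c,d}
round 2:
  B via B→S a: +{b}
  FIRST[S]={b,c,d}  FIRST[A]={c,d}  FIRST[B]={b,c,d}
round 3: (stable)
  FIRST[S]={b,c,d}  FIRST[A]={c,d}  FIRST[B]={b,c,d}

FOLLOW sets:
initialize: $ ∈ FOLLOW(S)
[1]
  B→A S: FOLLOW(A) ⊇ FIRST(S) = {b,c,d}; new: +{b,c,d}
  B→S a: FOLLOW(S) ⊇ FIRST(a) = {a}; new: +{a}
  S→d B: FOLLOW(B) ⊇ FOLLOW(S) ⊇ {$,a}; new: +{$,a}
  FOLLOW(S)={$,a}  FOLLOW(A)={b,c,d}  FOLLOW(B)={$,a}
[2] done
  FOLLOW(S)={$,a}  FOLLOW(A)={b,c,d}  FOLLOW(B)={$,a}

FOLLOW(A) = ["b", "c", "d"]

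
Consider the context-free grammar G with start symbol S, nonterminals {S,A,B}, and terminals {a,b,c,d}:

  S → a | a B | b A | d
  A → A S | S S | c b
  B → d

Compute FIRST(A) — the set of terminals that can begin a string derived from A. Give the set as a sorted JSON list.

FIRST iteration:
iter 1:
  A via A→c b: +{c}
  B via B→d: +{d}
  S via S→a: +{a}
  S via S→b A: +{b}
  S via S→d: +{d}
  FIRST[S]={a,b,d}  FIRST[A]={c}  FIRST[B]={d}
iter 2:
  A via A→S S: +{a,b,d}
  FIRST[S]={a,b,d}  FIRST[A]={a,b,c,d}  FIRST[B]={d}
iter 3: (no change)
  FIRST[S]={a,b,d}  FIRST[A]={a,b,c,d}  FIRST[B]={d}

FIRST(A) = ["a", "b", "c", "d"]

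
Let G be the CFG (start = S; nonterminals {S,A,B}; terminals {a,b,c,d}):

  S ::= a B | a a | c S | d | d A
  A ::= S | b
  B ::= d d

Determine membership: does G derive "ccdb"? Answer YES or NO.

CNF form of G:
  S -> T0 B | T0 T0 | T1 S | T2 A | d
  A -> T0 B | T0 T0 | T1 S | T2 A | b | d
  B -> T2 T2
  T0 -> a
  T1 -> c
  T2 -> d

CYK table (by increasing span):
  T[0,0] 'c' = {T1}  orig:{}
  T[1,1] 'c' = {T1}  orig:{}
  T[2,2] 'd' = {A,S,T2}  orig:{A,S}
  T[3,3] 'b' = {A}
  T[0,1] 'cc' = ∅
  T[1,2] 'cd' = {A,S}
  T[2,3] 'db' = {A,S}
  T[0,2] 'ccd' = {A,S}
  T[1,3] 'cdb' = {A,S}
  T[0,3] 'ccdb' = {A,S}

S ∈ T[0,3] ⇒ YES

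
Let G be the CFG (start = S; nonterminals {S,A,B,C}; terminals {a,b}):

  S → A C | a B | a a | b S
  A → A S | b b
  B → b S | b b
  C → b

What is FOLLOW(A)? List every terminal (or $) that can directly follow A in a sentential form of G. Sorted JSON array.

Compute FIRST by fixpoint:
pass 1:
  A via A→b b: +{b}
  B via B→b S: +{b}
  C via C→b: +{b}
  S via S→A C: +{b}
  S via S→a B: +{a}
  FIRST(S)={a,b}  FIRST(A)={b}  FIRST(B)={b}  FIRST(C)={b}
pass 2: — fixpoint
  FIRST(S)={a,b}  FIRST(A)={b}  FIRST(B)={b}  FIRST(C)={b}

FOLLOW sets:
initialize: $ ∈ FOLLOW(S)
iter 1:
  A→A S: FOLLOW(A) ⊇ FIRST(S) = {a,b}; new: +{a,b}
  A→A S: FOLLOW(S) ⊇ FOLLOW(A) ⊇ {a,b}; new: +{a,b}
  S→A C: FOLLOW(C) ⊇ FOLLOW(S) ⊇ {$,a,b}; new: +{$,a,b}
  S→a B: FOLLOW(B) ⊇ FOLLOW(S) ⊇ {$,a,b}; new: +{$,a,b}
  S: {$,a,b}  A: {a,b}  B: {$,a,b}  C: {$,a,b}
iter 2: — fixpoint
  S: {$,a,b}  A: {a,b}  B: {$,a,b}  C: {$,a,b}

FOLLOW(A) = ["a", "b"]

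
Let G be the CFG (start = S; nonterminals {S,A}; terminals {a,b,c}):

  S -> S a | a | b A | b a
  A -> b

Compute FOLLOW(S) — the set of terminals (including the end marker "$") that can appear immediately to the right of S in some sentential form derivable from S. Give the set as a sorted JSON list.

FIRST sets, iterate to fixpoint:
pass 1:
  A via A→b: +{b}
  S via S→a: +{a}
  S via S→b A: +{b}
  FIRST(S)={a,b}  FIRST(A)={b}
pass 2: — fixpoint
  FIRST(S)={a,b}  FIRST(A)={b}

FOLLOW iteration:
initialize: $ ∈ FOLLOW(S)
[1]
  S→S a: FOLLOW(S) ⊇ FIRST(a) = {a}; new: +{a}
  S→b A: FOLLOW(A) ⊇ FOLLOW(S) ⊇ {$,a}; new: +{$,a}
  S: {$,a}  A: {$,a}
[2] — fixpoint
  S: {$,a}  A: {$,a}

FOLLOW(S) = ["$", "a"]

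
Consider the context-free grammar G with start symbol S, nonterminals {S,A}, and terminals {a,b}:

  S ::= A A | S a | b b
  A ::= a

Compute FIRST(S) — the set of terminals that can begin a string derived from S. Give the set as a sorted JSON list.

Compute FIRST by fixpoint:
round 1:
  A via A→a: +{a}
  S via S→A A: +{a}
  S via S→b b: +{b}
  FIRST(S)={a,b}  FIRST(A)={a}
round 2: (no change)
  FIRST(S)={a,b}  FIRST(A)={a}

FIRST(S) = ["a", "b"]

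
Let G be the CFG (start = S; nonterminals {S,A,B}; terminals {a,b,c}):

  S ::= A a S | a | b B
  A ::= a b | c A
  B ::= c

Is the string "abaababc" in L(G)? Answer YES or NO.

CNF form of G:
  S -> A X3 | T1 B | a
  A -> T0 T1 | T2 A
  B -> c
  T0 -> a
  T1 -> b
  T2 -> c
  X3 -> T0 S

CYK table (by increasing span):
  T[0,0] 'a' = {S,T0}  orig:{S}
  T[1,1] 'b' = {T1}  orig:{}
  T[2,2] 'a' = {S,T0}  orig:{S}
  T[3,3] 'a' = {S,T0}  orig:{S}
  T[4,4] 'b' = {T1}  orig:{}
  T[5,5] 'a' = {S,T0}  orig:{S}
  T[6,6] 'b' = {T1}  orig:{}
  T[7,7] 'c' = {B,T2}  orig:{B}
  T[0,1] 'ab' = {A}
  T[1,2] 'ba' = ∅
  T[2,3] 'aa' = {X3}  orig:{}
  T[3,4] 'ab' = {A}
  T[4,5] 'ba' = ∅
  T[5,6] 'ab' = {A}
  T[6,7] 'bc' = {S}
  T[0,2] 'aba' = ∅
  T[1,3] 'baa' = ∅
  T[2,4] 'aab' = ∅
  T[3,5] 'aba' = ∅
  T[4,6] 'bab' = ∅
  T[5,7] 'abc' = {X3}  orig:{}
  T[0,3] 'abaa' = {S}
  T[1,4] 'baab' = ∅
  T[2,5] 'aaba' = ∅
  T[3,6] 'abab' = ∅
  T[4,7] 'babc' = ∅
  T[0,4] 'abaab' = ∅
  T[1,5] 'baaba' = ∅
  T[2,6] 'aabab' = ∅
  T[3,7] 'ababc' = {S}
  T[0,5] 'abaaba' = ∅
  T[1,6] 'baabab' = ∅
  T[2,7] 'aababc' = {X3}  orig:{}
  T[0,6] 'abaabab' = ∅
  T[1,7] 'baababc' = ∅
  T[0,7] 'abaababc' = {S}

S ∈ T[0,7] ⇒ YES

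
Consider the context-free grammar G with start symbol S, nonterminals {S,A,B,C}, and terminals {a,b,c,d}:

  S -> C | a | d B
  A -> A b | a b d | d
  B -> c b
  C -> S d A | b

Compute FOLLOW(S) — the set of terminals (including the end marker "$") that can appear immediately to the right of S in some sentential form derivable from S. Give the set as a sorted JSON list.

FIRST iteration:
iter 1:
  A via A→a b d: +{a}
  A via A→d: +{d}
  B via B→c b: +{c}
  C via C→b: +{b}
  S via S→C: +{b}
  S via S→a: +{a}
  S via S→d B: +{d}
  S: {a,b,d}  A: {a,d}  B: {c}  C: {b}
iter 2:
  C via C→S d A: +{a,d}
  S: {a,b,d}  A: {a,d}  B: {c}  C: {a,b,d}
iter 3: (stable)
  S: {a,b,d}  A: {a,d}  B: {c}  C: {a,b,d}

FOLLOW iteration:
seed FOLLOW(S) with $
[1]
  A→A b: FOLLOW(A) ⊇ FIRST(b) = {b}; new: +{b}
  C→S d A: FOLLOW(S) ⊇ FIRST(d) = {d}; new: +{d}
  S→C: FOLLOW(C) ⊇ FOLLOW(S) ⊇ {$,d}; new: +{$,d}
  S→d B: FOLLOW(B) ⊇ FOLLOW(S) ⊇ {$,d}; new: +{$,d}
  FOLLOW(S)={$,d}  FOLLOW(A)={b}  FOLLOW(B)={$,d}  FOLLOW(C)={$,d}
[2]
  C→S d A: FOLLOW(A) ⊇ FOLLOW(C) ⊇ {$,d}; new: +{$,d}
  FOLLOW(S)={$,d}  FOLLOW(A)={$,b,d}  FOLLOW(B)={$,d}  FOLLOW(C)={$,d}
[3] — fixpoint
  FOLLOW(S)={$,d}  FOLLOW(A)={$,b,d}  FOLLOW(B)={$,d}  FOLLOW(C)={$,d}

FOLLOW(S) = ["$", "d"]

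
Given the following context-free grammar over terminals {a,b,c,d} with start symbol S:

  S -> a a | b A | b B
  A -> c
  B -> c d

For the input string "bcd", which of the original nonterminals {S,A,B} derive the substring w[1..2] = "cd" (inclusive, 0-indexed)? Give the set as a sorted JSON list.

CNF form of G:
  S -> T2 T2 | T3 A | T3 B
  A -> c
  B -> T0 T1
  T0 -> c
  T1 -> d
  T2 -> a
  T3 -> b

Fill CYK table bottom-up — only the sub-triangle for w[1..2]:
  T[1,1] 'c' = {A,T0}  orig:{A}
  T[2,2] 'd' = {T1}  orig:{}
  T[1,2] 'cd' = {B}

Original NTs in T[1,2] deriving "cd": ["B"]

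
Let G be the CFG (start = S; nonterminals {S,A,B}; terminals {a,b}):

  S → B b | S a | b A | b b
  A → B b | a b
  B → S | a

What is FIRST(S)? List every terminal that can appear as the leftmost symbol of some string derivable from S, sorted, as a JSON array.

FIRST sets, iterate to fixpoint:
iter 1:
  A via A→a b: +{a}
  B via B→a: +{a}
  S via S→B b: +{a}
  S via S→b A: +{b}
  FIRST(S)={a,b}  FIRST(A)={a}  FIRST(B)={a}
iter 2:
  B via B→S: +{b}
  FIRST(S)={a,b}  FIRST(A)={a}  FIRST(B)={a,b}
iter 3:
  A via A→B b: +{b}
  FIRST(S)={a,b}  FIRST(A)={a,b}  FIRST(B)={a,b}
iter 4: — fixpoint
  FIRST(S)={a,b}  FIRST(A)={a,b}  FIRST(B)={a,b}

FIRST(S) = ["a", "b"]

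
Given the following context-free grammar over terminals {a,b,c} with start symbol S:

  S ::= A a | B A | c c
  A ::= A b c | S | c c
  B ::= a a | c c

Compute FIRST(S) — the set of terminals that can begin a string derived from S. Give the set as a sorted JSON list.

FIRST sets, iterate to fixpoint:
[1]
  A via A→c c: +{c}
  B via B→a a: +{a}
  B via B→c c: +{c}
  S via S→A a: +{c}
  S via S→B A: +{a}
  FIRST(S)={a,c}  FIRST(A)={c}  FIRST(B)={a,c}
[2]
  A via A→S: +{a}
  FIRST(S)={a,c}  FIRST(A)={a,c}  FIRST(B)={a,c}
[3] (stable)
  FIRST(S)={a,c}  FIRST(A)={a,c}  FIRST(B)={a,c}

FIRST(S) = ["a", "c"]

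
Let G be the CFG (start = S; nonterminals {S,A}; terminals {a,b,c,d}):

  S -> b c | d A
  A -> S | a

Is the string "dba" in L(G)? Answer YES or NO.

Convert to CNF:
  S -> T0 T1 | T2 A
  A -> T0 T1 | T2 A | a
  T0 -> b
  T1 -> c
  T2 -> d

CYK fill:
  [0..0]={T2}  "d"  orig:{}
  [1..1]={T0}  "b"  orig:{}
  [2..2]={A}  "a"
  [0..1]=∅  "db"
  [1..2]=∅  "ba"
  [0..2]=∅  "dba"

S ∉ T[0,2] ⇒ NO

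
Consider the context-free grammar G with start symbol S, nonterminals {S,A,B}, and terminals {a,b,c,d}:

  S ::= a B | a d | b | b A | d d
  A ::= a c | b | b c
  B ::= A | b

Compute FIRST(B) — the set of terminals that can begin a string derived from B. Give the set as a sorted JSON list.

FIRST sets, iterate to fixpoint:
[1]
  A via A→a c: +{a}
  A via A→b: +{b}
  B via B→A: +{a,b}
  S via S→a B: +{a}
  S via S→b: +{b}
  S via S→d d: +{d}
  S: {a,b,d}  A: {a,b}  B: {a,b}
[2] done
  S: {a,b,d}  A: {a,b}  B: {a,b}

FIRST(B) = ["a", "b"]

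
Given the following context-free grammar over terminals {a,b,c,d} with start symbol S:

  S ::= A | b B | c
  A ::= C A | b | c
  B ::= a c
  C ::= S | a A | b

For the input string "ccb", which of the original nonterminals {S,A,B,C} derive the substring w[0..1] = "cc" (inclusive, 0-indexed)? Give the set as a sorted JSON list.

Convert to CNF:
  S -> C A | T2 B | b | c
  A -> C A | b | c
  B -> T0 T1
  C -> C A | T0 A | T2 B | b | c
  T0 -> a
  T1 -> c
  T2 -> b

Fill CYK table bottom-up — only the sub-triangle for w[0..1]:
  cell(0,0) c: {A,C,S,T1}  orig:{A,C,S}
  cell(1,1) c: {A,C,S,T1}  orig:{A,C,S}
  cell(0,1) cc: {A,C,S}

Original NTs in T[0,1] deriving "cc": ["A", "C", "S"]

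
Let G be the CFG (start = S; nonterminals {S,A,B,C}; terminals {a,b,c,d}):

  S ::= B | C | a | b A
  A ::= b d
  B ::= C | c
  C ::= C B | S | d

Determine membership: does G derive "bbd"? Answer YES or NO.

Convert to CNF:
  S -> C B | T0 A | a | c | d
  A -> T0 T1
  B -> C B | T0 A | a | c | d
  C -> C B | T0 A | a | c | d
  T0 -> b
  T1 -> d

CYK fill:
  T[0,0] 'b' = {T0}  orig:{}
  T[1,1] 'b' = {T0}  orig:{}
  T[2,2] 'd' = {B,C,S,T1}  orig:{B,C,S}
  T[0,1] 'bb' = ∅
  T[1,2] 'bd' = {A}
  T[0,2] 'bbd' = {B,C,S}

S ∈ T[0,2] ⇒ YES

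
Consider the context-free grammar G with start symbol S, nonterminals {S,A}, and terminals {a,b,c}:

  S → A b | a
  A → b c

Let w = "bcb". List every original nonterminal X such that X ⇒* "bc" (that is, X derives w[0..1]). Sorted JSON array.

CNF form of G:
  S -> A T0 | a
  A -> T0 T1
  T0 -> b
  T1 -> c

Fill CYK table bottom-up (cells [i..j] with 0 ≤ i ≤ j ≤ 1 only):
  [0..0]={T0}  "b"  orig:{}
  [1..1]={T1}  "c"  orig:{}
  [0..1]={A}  "bc"

Original NTs in T[0,1] deriving "bc": ["A"]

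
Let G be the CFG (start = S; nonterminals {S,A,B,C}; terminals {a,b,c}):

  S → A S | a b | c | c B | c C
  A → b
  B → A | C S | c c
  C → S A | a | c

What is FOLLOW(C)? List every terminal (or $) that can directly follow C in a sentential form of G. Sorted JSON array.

FIRST iteration:
iter 1:
  A via A→b: +{b}
  B via B→A: +{b}
  B via B→c c: +{c}
  C via C→a: +{a}
  C via C→c: +{c}
  S via S→A S: +{b}
  S via S→a b: +{a}
  S via S→c: +{c}
  S: {a,b,c}  A: {b}  B: {b,c}  C: {a,c}
iter 2:
  B via B→C S: +{a}
  C via C→S A: +{b}
  S: {a,b,c}  A: {b}  B: {a,b,c}  C: {a,b,c}
iter 3: (no change)
  S: {a,b,c}  A: {b}  B: {a,b,c}  C: {a,b,c}

FOLLOW iteration:
FOLLOW(S) := {$}
pass 1:
  B→C S: FOLLOW(C) ⊇ FIRST(S) = {a,b,c}; new: +{a,b,c}
  C→S A: FOLLOW(S) ⊇ FIRST(A) = {b}; new: +{b}
  C→S A: FOLLOW(A) ⊇ FOLLOW(C) ⊇ {a,b,c}; new: +{a,b,c}
  S→c B: FOLLOW(B) ⊇ FOLLOW(S) ⊇ {$,b}; new: +{$,b}
  S→c C: FOLLOW(C) ⊇ FOLLOW(S) ⊇ {$,b}; new: +{$}
  S: {$,b}  A: {a,b,c}  B: {$,b}  C: {$,a,b,c}
pass 2:
  B→A: FOLLOW(A) ⊇ FOLLOW(B) ⊇ {$,b}; new: +{$}
  S: {$,b}  A: {$,a,b,c}  B: {$,b}  C: {$,a,b,c}
pass 3: done
  S: {$,b}  A: {$,a,b,c}  B: {$,b}  C: {$,a,b,c}

FOLLOW(C) = ["$", "a", "b", "c"]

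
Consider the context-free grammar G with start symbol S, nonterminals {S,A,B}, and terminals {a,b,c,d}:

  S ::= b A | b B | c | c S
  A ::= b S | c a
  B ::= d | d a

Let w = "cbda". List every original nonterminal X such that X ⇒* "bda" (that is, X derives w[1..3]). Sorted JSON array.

Convert to CNF:
  S -> T0 A | T0 B | T1 S | c
  A -> T0 S | T1 T2
  B -> T3 T2 | d
  T0 -> b
  T1 -> c
  T2 -> a
  T3 -> d

CYK table (by increasing span), restricted to cells inside w[1..3]:
  cell(1,1) b: {T0}  orig:{}
  cell(2,2) d: {B,T3}  orig:{B}
  cell(3,3) a: {T2}  orig:{}
  cell(1,2) bd: {S}
  cell(2,3) da: {B}
  cell(1,3) bda: {S}

Original NTs in T[1,3] deriving "bda": ["S"]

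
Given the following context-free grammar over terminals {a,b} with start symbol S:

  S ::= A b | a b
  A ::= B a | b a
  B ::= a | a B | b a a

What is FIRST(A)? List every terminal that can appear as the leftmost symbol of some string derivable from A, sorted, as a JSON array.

Compute FIRST by fixpoint:
iter 1:
  A via A→b a: +{b}
  B via B→a: +{a}
  B via B→b a a: +{b}
  S via S→A b: +{b}
  S via S→a b: +{a}
  FIRST(S)={a,b}  FIRST(A)={b}  FIRST(B)={a,b}
iter 2:
  A via A→B a: +{a}
  FIRST(S)={a,b}  FIRST(A)={a,b}  FIRST(B)={a,b}
iter 3: (stable)
  FIRST(S)={a,b}  FIRST(A)={a,b}  FIRST(B)={a,b}

FIRST(A) = ["a", "b"]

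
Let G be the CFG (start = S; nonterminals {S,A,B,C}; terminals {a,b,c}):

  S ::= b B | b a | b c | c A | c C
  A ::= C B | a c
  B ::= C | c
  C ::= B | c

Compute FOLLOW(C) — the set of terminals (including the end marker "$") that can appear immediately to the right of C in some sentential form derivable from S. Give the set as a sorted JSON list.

FIRST iteration:
pass 1:
  A via A→a c: +{a}
  B via B→c: +{c}
  C via C→B: +{c}
  S via S→b B: +{b}
  S via S→c A: +{c}
  S: {b,c}  A: {a}  B: {c}  C: {c}
pass 2:
  A via A→C B: +{c}
  S: {b,c}  A: {a,c}  B: {c}  C: {c}
pass 3: — fixpoint
  S: {b,c}  A: {a,c}  B: {c}  C: {c}

Compute FOLLOW by fixpoint:
initialize: $ ∈ FOLLOW(S)
round 1:
  A→C B: FOLLOW(C) ⊇ FIRST(B) = {c}; new: +{c}
  C→B: FOLLOW(B) ⊇ FOLLOW(C) ⊇ {c}; new: +{c}
  S→b B: FOLLOW(B) ⊇ FOLLOW(S) ⊇ {$}; new: +{$}
  S→c A: FOLLOW(A) ⊇ FOLLOW(S) ⊇ {$}; new: +{$}
  S→c C: FOLLOW(C) ⊇ FOLLOW(S) ⊇ {$}; new: +{$}
  FOLLOW(S)={$}  FOLLOW(A)={$}  FOLLOW(B)={$,c}  FOLLOW(C)={$,c}
round 2: (no change)
  FOLLOW(S)={$}  FOLLOW(A)={$}  FOLLOW(B)={$,c}  FOLLOW(C)={$,c}

FOLLOW(C) = ["$", "c"]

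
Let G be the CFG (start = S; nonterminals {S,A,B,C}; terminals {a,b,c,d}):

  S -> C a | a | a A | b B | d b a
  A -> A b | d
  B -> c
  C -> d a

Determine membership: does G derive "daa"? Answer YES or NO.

CNF form of G:
  S -> C T2 | T0 B | T1 X3 | T2 A | a
  A -> A T0 | d
  B -> c
  C -> T1 T2
  T0 -> b
  T1 -> d
  T2 -> a
  X3 -> T0 T2

CYK table (by increasing span):
  T[0,0] 'd' = {A,T1}  orig:{A}
  T[1,1] 'a' = {S,T2}  orig:{S}
  T[2,2] 'a' = {S,T2}  orig:{S}
  T[0,1] 'da' = {C}
  T[1,2] 'aa' = ∅
  T[0,2] 'daa' = {S}

S ∈ T[0,2] ⇒ YES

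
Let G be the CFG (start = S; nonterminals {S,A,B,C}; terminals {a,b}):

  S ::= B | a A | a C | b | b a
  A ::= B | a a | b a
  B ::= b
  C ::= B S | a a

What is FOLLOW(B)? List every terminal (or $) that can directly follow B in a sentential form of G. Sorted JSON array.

FIRST sets, iterate to fixpoint:
pass 1:
  A via A→a a: +{a}
  A via A→b a: +{b}
  B via B→b: +{b}
  C via C→B S: +{b}
  C via C→a a: +{a}
  S via S→B: +{b}
  S via S→a A: +{a}
  FIRST(S)={a,b}  FIRST(A)={a,b}  FIRST(B)={b}  FIRST(C)={a,b}
pass 2: done
  FIRST(S)={a,b}  FIRST(A)={a,b}  FIRST(B)={b}  FIRST(C)={a,b}

FOLLOW iteration:
seed FOLLOW(S) with $
round 1:
  C→B S: FOLLOW(B) ⊇ FIRST(S) = {a,b}; new: +{a,b}
  S→B: FOLLOW(B) ⊇ FOLLOW(S) ⊇ {$}; new: +{$}
  S→a A: FOLLOW(A) ⊇ FOLLOW(S) ⊇ {$}; new: +{$}
  S→a C: FOLLOW(C) ⊇ FOLLOW(S) ⊇ {$}; new: +{$}
  S: {$}  A: {$}  B: {$,a,b}  C: {$}
round 2: (no change)
  S: {$}  A: {$}  B: {$,a,b}  C: {$}

FOLLOW(B) = ["$", "a", "b"]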